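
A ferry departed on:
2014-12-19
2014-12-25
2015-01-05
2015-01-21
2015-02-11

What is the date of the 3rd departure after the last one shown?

2015-05-15

Gaps: 6, 11, 16, 21 days — each gap is 5 larger than the previous one.
Next gap: 26 days. 2015-02-11 + 26 days = 2015-03-09.
Next gap: 31 days. 2015-03-09 + 31 days = 2015-04-09.
Next gap: 36 days. 2015-04-09 + 36 days = 2015-05-15.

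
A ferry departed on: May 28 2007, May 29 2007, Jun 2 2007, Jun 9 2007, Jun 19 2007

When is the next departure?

Gaps: 1, 4, 7, 10 days — each gap is 3 larger than the previous one.
Next gap: 13 days. Jun 19 2007 + 13 days = Jul 2 2007.

Jul 2 2007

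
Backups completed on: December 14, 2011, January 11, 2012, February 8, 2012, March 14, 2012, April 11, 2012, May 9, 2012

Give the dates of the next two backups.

All dates are Wednesdays, 28, 28, 35, 28, 28 days apart.
Specifically, the 2nd Wednesday of each month.
June 2012 — 2nd Wednesday is June 13, 2012.
2nd Wednesday of July 2012: July 11, 2012.

June 13, 2012; July 11, 2012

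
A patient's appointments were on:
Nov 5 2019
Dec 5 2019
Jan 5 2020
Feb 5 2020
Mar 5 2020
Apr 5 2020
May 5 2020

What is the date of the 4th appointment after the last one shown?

Sep 5 2020

The day-of-month is always 5 (30, 31, 31, 29, 31, 30 days between events).
So this recurs on the 5th of each month.
June 2020: Jun 5 2020.
Next: July 2020 → Jul 5 2020.
Next: August 2020 → Aug 5 2020.
Next: September 2020 → Sep 5 2020.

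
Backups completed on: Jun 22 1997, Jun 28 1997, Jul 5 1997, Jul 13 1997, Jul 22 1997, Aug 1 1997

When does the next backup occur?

Gaps: 6, 7, 8, 9, 10 days — each gap is 1 larger than the previous one.
Next gap: 11 days. Aug 1 1997 + 11 days = Aug 12 1997.

Aug 12 1997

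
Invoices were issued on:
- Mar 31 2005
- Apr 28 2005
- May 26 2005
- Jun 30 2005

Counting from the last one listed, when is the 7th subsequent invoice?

Jan 26 2006

Every date is a Thursday; gaps 28, 28, 35 days.
Each is the last Thursday of its month (at least one falls on the 29th or later, ruling out '4th Thursday').
July 2005 ends with Thursday Jul 28 2005.
Last Thursday of August 2005: Aug 25 2005.
September 2005 ends with Thursday Sep 29 2005.
Last Thursday of October 2005: Oct 27 2005.
November 2005 ends with Thursday Nov 24 2005.
Last Thursday of December 2005: Dec 29 2005.
Last Thursday of January 2006: Jan 26 2006.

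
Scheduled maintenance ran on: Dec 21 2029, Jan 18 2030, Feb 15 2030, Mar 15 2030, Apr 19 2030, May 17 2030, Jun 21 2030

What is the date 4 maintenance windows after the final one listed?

Oct 18 2030

These are Fridays at 28- or 35-day spacing (28, 28, 28, 35, 28, 35).
The pattern: 3rd Friday of the month.
3rd Friday of July 2030: Jul 19 2030.
3rd Friday of August 2030: Aug 16 2030.
September 2030 — 3rd Friday is Sep 20 2030.
October 2030 — 3rd Friday is Oct 18 2030.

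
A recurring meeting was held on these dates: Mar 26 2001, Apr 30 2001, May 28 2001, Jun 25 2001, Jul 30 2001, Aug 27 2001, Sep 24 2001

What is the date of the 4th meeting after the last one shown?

These are Mondays with 35, 28, 28, 35, 28, 28-day gaps.
Each is the final Monday of its month — Apr 30 2001 is past the 28th, so '4th Monday' doesn't fit.
October 2001 ends with Monday Oct 29 2001.
November 2001 ends with Monday Nov 26 2001.
December 2001 ends with Monday Dec 31 2001.
Last Monday of January 2002: Jan 28 2002.

Jan 28 2002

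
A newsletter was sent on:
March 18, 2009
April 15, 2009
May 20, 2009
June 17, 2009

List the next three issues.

All dates are Wednesdays, 28, 35, 28 days apart.
Specifically, the 3rd Wednesday of each month.
July 2009 — 3rd Wednesday is July 15, 2009.
August 2009 — 3rd Wednesday is August 19, 2009.
3rd Wednesday of September 2009: September 16, 2009.

July 15, 2009; August 19, 2009; September 16, 2009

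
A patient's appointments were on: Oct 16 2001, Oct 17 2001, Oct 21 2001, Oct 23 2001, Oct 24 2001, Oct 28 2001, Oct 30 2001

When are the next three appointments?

Oct 31 2001, Nov 4 2001, Nov 6 2001

Gaps: 1, 4, 2, 1, 4, 2 days — not constant, but cyclic with period 3.
The events fall on every Tuesday, Wednesday and Sunday.
The following Wednesday is Oct 31 2001.
Next Sunday: Nov 4 2001.
Next Tuesday: Nov 6 2001.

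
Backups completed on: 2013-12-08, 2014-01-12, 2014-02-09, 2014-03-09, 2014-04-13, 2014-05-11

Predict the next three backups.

2014-06-08, 2014-07-13, 2014-08-10

These are Sundays at 28- or 35-day spacing (35, 28, 28, 35, 28).
The pattern: 2nd Sunday of the month.
June 2014 — 2nd Sunday is 2014-06-08.
2nd Sunday of July 2014: 2014-07-13.
2nd Sunday of August 2014: 2014-08-10.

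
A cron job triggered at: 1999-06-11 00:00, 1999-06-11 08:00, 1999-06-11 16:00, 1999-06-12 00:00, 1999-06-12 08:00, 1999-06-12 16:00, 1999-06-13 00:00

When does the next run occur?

Gaps: 8, 8, 8, 8, 8, 8 hours — each event is 8 hours after the previous one.
1999-06-13 00:00 + 8 h = 1999-06-13 08:00.

1999-06-13 08:00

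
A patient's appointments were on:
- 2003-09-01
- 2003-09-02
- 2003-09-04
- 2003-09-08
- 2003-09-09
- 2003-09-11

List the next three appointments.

Every event lands on a Monday or Tuesday or Thursday (gaps cycle 1, 2, 4, 1, 2).
So the schedule is: every Monday, Tuesday and Thursday.
The following Monday is 2003-09-15.
Next Tuesday: 2003-09-16.
The following Thursday is 2003-09-18.

2003-09-15, 2003-09-16, 2003-09-18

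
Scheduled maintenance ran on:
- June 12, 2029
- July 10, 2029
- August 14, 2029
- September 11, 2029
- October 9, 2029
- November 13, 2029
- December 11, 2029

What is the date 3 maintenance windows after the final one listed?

These are Tuesdays at 28- or 35-day spacing (28, 35, 28, 28, 35, 28).
The pattern: 2nd Tuesday of the month.
2nd Tuesday of January 2030: January 8, 2030.
February 2030 — 2nd Tuesday is February 12, 2030.
March 2030 — 2nd Tuesday is March 12, 2030.

March 12, 2030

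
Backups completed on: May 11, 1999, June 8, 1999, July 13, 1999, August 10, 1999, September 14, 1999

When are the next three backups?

October 12, 1999; November 9, 1999; December 14, 1999

Gaps: 28, 35, 28, 35 days — a mix of 28 and 35. Every date is a Tuesday.
Each is the 2nd Tuesday of its month.
2nd Tuesday of October 1999: October 12, 1999.
November 1999 — 2nd Tuesday is November 9, 1999.
December 1999 — 2nd Tuesday is December 14, 1999.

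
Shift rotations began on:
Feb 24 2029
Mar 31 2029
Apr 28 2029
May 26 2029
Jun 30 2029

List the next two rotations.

All Saturdays; the gaps (35, 28, 28, 35) vary with month length.
This is the last Saturday of each month.
Last Saturday of July 2029: Jul 28 2029.
Last Saturday of August 2029: Aug 25 2029.

Jul 28 2029, Aug 25 2029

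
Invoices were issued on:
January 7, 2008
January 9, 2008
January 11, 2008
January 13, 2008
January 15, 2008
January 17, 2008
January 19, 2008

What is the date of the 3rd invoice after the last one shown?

January 25, 2008

Every event comes 2 days after the last (2, 2, 2, 2, 2, 2).
January 19, 2008 + 2 days = January 21, 2008.
January 21, 2008 + 2 days = January 23, 2008.
January 23, 2008 + 2 days = January 25, 2008.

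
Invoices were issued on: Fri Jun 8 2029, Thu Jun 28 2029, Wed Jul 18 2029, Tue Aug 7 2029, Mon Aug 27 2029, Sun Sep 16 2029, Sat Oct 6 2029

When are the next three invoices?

Gaps between consecutive events: 20, 20, 20, 20, 20, 20 days — a constant 20-day interval.
Sat Oct 6 2029 + 20 days = Fri Oct 26 2029.
Fri Oct 26 2029 + 20 days = Thu Nov 15 2029.
Thu Nov 15 2029 + 20 days = Wed Dec 5 2029.

Fri Oct 26 2029, Thu Nov 15 2029, Wed Dec 5 2029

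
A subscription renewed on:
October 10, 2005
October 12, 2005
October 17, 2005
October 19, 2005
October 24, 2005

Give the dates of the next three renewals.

October 26, 2005; October 31, 2005; November 2, 2005

The gap pattern 2, 5, 2, 5 repeats every 2 events.
These are the Mondays and Wednesdays of each week.
The following Wednesday is October 26, 2005.
The following Monday is October 31, 2005.
The following Wednesday is November 2, 2005.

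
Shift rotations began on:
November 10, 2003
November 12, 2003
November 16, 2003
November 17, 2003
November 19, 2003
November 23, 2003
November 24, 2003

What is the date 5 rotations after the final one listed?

December 7, 2003

Every event lands on a Monday or Wednesday or Sunday (gaps cycle 2, 4, 1, 2, 4, 1).
So the schedule is: every Monday, Wednesday and Sunday.
The following Wednesday is November 26, 2003.
The following Sunday is November 30, 2003.
Next Monday: December 1, 2003.
Next Wednesday: December 3, 2003.
Next Sunday: December 7, 2003.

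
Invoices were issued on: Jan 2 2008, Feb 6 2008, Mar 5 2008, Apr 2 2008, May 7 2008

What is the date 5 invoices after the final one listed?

Oct 1 2008

Gaps: 35, 28, 28, 35 days — a mix of 28 and 35. Every date is a Wednesday.
Each is the 1st Wednesday of its month.
June 2008 — 1st Wednesday is Jun 4 2008.
July 2008 — 1st Wednesday is Jul 2 2008.
1st Wednesday of August 2008: Aug 6 2008.
1st Wednesday of September 2008: Sep 3 2008.
1st Wednesday of October 2008: Oct 1 2008.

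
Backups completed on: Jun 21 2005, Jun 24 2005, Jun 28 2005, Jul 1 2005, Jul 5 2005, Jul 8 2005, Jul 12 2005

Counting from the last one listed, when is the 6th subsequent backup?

Aug 2 2005

Every event lands on a Tuesday or Friday (gaps cycle 3, 4, 3, 4, 3, 4).
So the schedule is: every Tuesday and Friday.
The following Friday is Jul 15 2005.
The following Tuesday is Jul 19 2005.
Next Friday: Jul 22 2005.
The following Tuesday is Jul 26 2005.
Next Friday: Jul 29 2005.
Next Tuesday: Aug 2 2005.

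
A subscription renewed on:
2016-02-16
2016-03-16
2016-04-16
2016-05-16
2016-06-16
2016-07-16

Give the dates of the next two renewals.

2016-08-16, 2016-09-16

Gaps: 29, 31, 30, 31, 30 days — not constant. Every event is on the 16th of the month.
Pattern: the 16th of each month.
August 2016: 2016-08-16.
September 2016: 2016-09-16.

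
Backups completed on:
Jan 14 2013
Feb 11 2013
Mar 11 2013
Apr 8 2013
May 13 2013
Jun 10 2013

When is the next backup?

Jul 8 2013

All dates are Mondays, 28, 28, 28, 35, 28 days apart.
Specifically, the 2nd Monday of each month.
July 2013 — 2nd Monday is Jul 8 2013.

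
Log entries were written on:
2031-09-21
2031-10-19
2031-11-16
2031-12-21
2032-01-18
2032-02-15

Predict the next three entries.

2032-03-21, 2032-04-18, 2032-05-16

Gaps: 28, 28, 35, 28, 28 days — a mix of 28 and 35. Every date is a Sunday.
Each is the 3rd Sunday of its month.
3rd Sunday of March 2032: 2032-03-21.
3rd Sunday of April 2032: 2032-04-18.
May 2032 — 3rd Sunday is 2032-05-16.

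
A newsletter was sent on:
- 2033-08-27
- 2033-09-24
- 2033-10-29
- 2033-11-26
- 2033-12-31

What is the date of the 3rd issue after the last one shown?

2034-03-25

Every date is a Saturday; gaps 28, 35, 28, 35 days.
Each is the last Saturday of its month (at least one falls on the 29th or later, ruling out '4th Saturday').
Last Saturday of January 2034: 2034-01-28.
February 2034 ends with Saturday 2034-02-25.
Last Saturday of March 2034: 2034-03-25.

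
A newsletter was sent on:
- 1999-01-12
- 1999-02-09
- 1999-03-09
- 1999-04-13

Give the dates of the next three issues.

1999-05-11, 1999-06-08, 1999-07-13

All dates are Tuesdays, 28, 28, 35 days apart.
Specifically, the 2nd Tuesday of each month.
2nd Tuesday of May 1999: 1999-05-11.
June 1999 — 2nd Tuesday is 1999-06-08.
2nd Tuesday of July 1999: 1999-07-13.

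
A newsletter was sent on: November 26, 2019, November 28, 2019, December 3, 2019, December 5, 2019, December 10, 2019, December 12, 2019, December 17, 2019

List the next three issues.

Every event lands on a Tuesday or Thursday (gaps cycle 2, 5, 2, 5, 2, 5).
So the schedule is: every Tuesday and Thursday.
The following Thursday is December 19, 2019.
The following Tuesday is December 24, 2019.
Next Thursday: December 26, 2019.

December 19, 2019; December 24, 2019; December 26, 2019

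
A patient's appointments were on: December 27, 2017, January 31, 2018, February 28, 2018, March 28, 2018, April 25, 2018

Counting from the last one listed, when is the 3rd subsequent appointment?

July 25, 2018

These are Wednesdays with 35, 28, 28, 28-day gaps.
Each is the final Wednesday of its month — January 31, 2018 is past the 28th, so '4th Wednesday' doesn't fit.
May 2018 ends with Wednesday May 30, 2018.
June 2018 ends with Wednesday June 27, 2018.
July 2018 ends with Wednesday July 25, 2018.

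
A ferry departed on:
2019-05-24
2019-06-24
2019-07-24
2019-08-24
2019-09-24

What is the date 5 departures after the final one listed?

Each date is the 24th; the gaps (31, 30, 31, 31) track the month lengths.
The rule is the 24th of each month.
Next: October 2019 → 2019-10-24.
Next: November 2019 → 2019-11-24.
December 2019: 2019-12-24.
Next: January 2020 → 2020-01-24.
Next: February 2020 → 2020-02-24.

2020-02-24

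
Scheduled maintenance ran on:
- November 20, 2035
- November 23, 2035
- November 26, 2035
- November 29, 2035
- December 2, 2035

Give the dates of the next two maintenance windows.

December 5, 2035; December 8, 2035

Gaps between consecutive events: 3, 3, 3, 3 days — a constant 3-day interval.
December 2, 2035 + 3 days = December 5, 2035.
December 5, 2035 + 3 days = December 8, 2035.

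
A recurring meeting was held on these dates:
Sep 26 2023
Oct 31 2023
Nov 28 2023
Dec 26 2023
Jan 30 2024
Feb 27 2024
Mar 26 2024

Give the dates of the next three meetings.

These are Tuesdays with 35, 28, 28, 35, 28, 28-day gaps.
Each is the final Tuesday of its month — Oct 31 2023 is past the 28th, so '4th Tuesday' doesn't fit.
April 2024 ends with Tuesday Apr 30 2024.
Last Tuesday of May 2024: May 28 2024.
Last Tuesday of June 2024: Jun 25 2024.

Apr 30 2024, May 28 2024, Jun 25 2024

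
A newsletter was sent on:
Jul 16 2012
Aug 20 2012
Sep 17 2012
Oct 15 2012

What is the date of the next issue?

Nov 19 2012

Gaps: 35, 28, 28 days — a mix of 28 and 35. Every date is a Monday.
Each is the 3rd Monday of its month.
3rd Monday of November 2012: Nov 19 2012.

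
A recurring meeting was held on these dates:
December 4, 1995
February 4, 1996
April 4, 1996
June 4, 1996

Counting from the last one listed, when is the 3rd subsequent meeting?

December 4, 1996

Each date is the 4th; the gaps (62, 60, 61) track the month lengths.
The rule is the 4th of every 2 months.
Next: August 1996 → August 4, 1996.
October 1996: October 4, 1996.
December 1996: December 4, 1996.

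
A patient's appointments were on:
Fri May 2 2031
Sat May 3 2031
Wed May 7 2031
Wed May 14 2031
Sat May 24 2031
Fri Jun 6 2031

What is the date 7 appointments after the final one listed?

Fri Nov 28 2031

Gaps: 1, 4, 7, 10, 13 days — each gap is 3 larger than the previous one.
Next gap: 16 days. Fri Jun 6 2031 + 16 days = Sun Jun 22 2031.
Next gap: 19 days. Sun Jun 22 2031 + 19 days = Fri Jul 11 2031.
Next gap: 22 days. Fri Jul 11 2031 + 22 days = Sat Aug 2 2031.
Next gap: 25 days. Sat Aug 2 2031 + 25 days = Wed Aug 27 2031.
Next gap: 28 days. Wed Aug 27 2031 + 28 days = Wed Sep 24 2031.
Next gap: 31 days. Wed Sep 24 2031 + 31 days = Sat Oct 25 2031.
Next gap: 34 days. Sat Oct 25 2031 + 34 days = Fri Nov 28 2031.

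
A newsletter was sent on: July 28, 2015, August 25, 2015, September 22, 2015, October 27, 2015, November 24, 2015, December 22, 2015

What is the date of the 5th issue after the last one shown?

All dates are Tuesdays, 28, 28, 35, 28, 28 days apart.
Specifically, the 4th Tuesday of each month.
4th Tuesday of January 2016: January 26, 2016.
February 2016 — 4th Tuesday is February 23, 2016.
4th Tuesday of March 2016: March 22, 2016.
4th Tuesday of April 2016: April 26, 2016.
4th Tuesday of May 2016: May 24, 2016.

May 24, 2016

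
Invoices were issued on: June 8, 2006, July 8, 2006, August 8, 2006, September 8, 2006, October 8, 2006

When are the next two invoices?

November 8, 2006; December 8, 2006

Gaps: 30, 31, 31, 30 days — not constant. Every event is on the 8th of the month.
Pattern: the 8th of each month.
Next: November 2006 → November 8, 2006.
December 2006: December 8, 2006.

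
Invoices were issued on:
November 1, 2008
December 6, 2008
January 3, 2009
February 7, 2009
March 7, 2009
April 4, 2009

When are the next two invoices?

May 2, 2009; June 6, 2009

Gaps: 35, 28, 35, 28, 28 days — a mix of 28 and 35. Every date is a Saturday.
Each is the 1st Saturday of its month.
1st Saturday of May 2009: May 2, 2009.
June 2009 — 1st Saturday is June 6, 2009.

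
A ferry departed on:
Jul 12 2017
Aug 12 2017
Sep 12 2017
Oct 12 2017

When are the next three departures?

Nov 12 2017, Dec 12 2017, Jan 12 2018

Gaps: 31, 31, 30 days — not constant. Every event is on the 12th of the month.
Pattern: the 12th of each month.
November 2017: Nov 12 2017.
December 2017: Dec 12 2017.
January 2018: Jan 12 2018.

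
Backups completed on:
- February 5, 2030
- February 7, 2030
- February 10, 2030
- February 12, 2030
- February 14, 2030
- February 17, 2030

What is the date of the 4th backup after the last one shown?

February 26, 2030

Gaps: 2, 3, 2, 2, 3 days — not constant, but cyclic with period 3.
The events fall on every Tuesday, Thursday and Sunday.
The following Tuesday is February 19, 2030.
Next Thursday: February 21, 2030.
The following Sunday is February 24, 2030.
Next Tuesday: February 26, 2030.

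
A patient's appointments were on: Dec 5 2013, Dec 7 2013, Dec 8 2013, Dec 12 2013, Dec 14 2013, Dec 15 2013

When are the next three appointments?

Every event lands on a Thursday or Saturday or Sunday (gaps cycle 2, 1, 4, 2, 1).
So the schedule is: every Thursday, Saturday and Sunday.
Next Thursday: Dec 19 2013.
Next Saturday: Dec 21 2013.
Next Sunday: Dec 22 2013.

Dec 19 2013, Dec 21 2013, Dec 22 2013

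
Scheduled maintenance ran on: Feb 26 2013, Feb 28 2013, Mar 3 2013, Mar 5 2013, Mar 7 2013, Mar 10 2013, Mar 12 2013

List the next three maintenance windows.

The gap pattern 2, 3, 2, 2, 3, 2 repeats every 3 events.
These are the Tuesdays, Thursdays and Sundays of each week.
Next Thursday: Mar 14 2013.
The following Sunday is Mar 17 2013.
Next Tuesday: Mar 19 2013.

Mar 14 2013, Mar 17 2013, Mar 19 2013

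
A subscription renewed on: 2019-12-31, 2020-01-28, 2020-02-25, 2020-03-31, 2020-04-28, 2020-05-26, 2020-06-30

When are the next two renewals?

2020-07-28, 2020-08-25

All Tuesdays; the gaps (28, 28, 35, 28, 28, 35) vary with month length.
This is the last Tuesday of each month.
July 2020 ends with Tuesday 2020-07-28.
August 2020 ends with Tuesday 2020-08-25.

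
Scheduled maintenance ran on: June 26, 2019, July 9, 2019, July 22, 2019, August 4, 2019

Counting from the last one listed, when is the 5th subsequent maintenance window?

October 8, 2019

The spacing is 13, 13, 13 days — always 13 days.
August 4, 2019 + 13 days = August 17, 2019.
August 17, 2019 + 13 days = August 30, 2019.
August 30, 2019 + 13 days = September 12, 2019.
September 12, 2019 + 13 days = September 25, 2019.
September 25, 2019 + 13 days = October 8, 2019.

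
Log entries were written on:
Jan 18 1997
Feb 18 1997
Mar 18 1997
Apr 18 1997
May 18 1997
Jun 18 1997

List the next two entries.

Jul 18 1997, Aug 18 1997

The day-of-month is always 18 (31, 28, 31, 30, 31 days between events).
So this recurs on the 18th of each month.
Next: July 1997 → Jul 18 1997.
Next: August 1997 → Aug 18 1997.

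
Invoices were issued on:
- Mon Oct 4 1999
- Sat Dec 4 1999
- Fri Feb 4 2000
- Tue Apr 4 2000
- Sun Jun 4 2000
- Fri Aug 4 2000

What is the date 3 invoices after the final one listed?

Sun Feb 4 2001

Each date is the 4th; the gaps (61, 62, 60, 61, 61) track the month lengths.
The rule is the 4th of every 2 months.
October 2000: Wed Oct 4 2000.
Next: December 2000 → Mon Dec 4 2000.
Next: February 2001 → Sun Feb 4 2001.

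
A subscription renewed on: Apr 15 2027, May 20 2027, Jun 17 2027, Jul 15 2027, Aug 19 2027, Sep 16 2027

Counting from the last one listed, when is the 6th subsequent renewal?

All dates are Thursdays, 35, 28, 28, 35, 28 days apart.
Specifically, the 3rd Thursday of each month.
October 2027 — 3rd Thursday is Oct 21 2027.
November 2027 — 3rd Thursday is Nov 18 2027.
December 2027 — 3rd Thursday is Dec 16 2027.
January 2028 — 3rd Thursday is Jan 20 2028.
February 2028 — 3rd Thursday is Feb 17 2028.
March 2028 — 3rd Thursday is Mar 16 2028.

Mar 16 2028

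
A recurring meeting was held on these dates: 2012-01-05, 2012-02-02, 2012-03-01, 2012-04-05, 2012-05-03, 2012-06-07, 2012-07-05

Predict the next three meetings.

These are Thursdays at 28- or 35-day spacing (28, 28, 35, 28, 35, 28).
The pattern: 1st Thursday of the month.
1st Thursday of August 2012: 2012-08-02.
September 2012 — 1st Thursday is 2012-09-06.
October 2012 — 1st Thursday is 2012-10-04.

2012-08-02, 2012-09-06, 2012-10-04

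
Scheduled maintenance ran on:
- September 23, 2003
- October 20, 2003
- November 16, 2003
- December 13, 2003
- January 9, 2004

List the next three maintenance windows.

Gaps between consecutive events: 27, 27, 27, 27 days — a constant 27-day interval.
January 9, 2004 + 27 days = February 5, 2004.
February 5, 2004 + 27 days = March 3, 2004.
March 3, 2004 + 27 days = March 30, 2004.

February 5, 2004; March 3, 2004; March 30, 2004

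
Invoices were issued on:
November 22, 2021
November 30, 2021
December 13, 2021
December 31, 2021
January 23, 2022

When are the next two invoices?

February 20, 2022; March 25, 2022

Gaps: 8, 13, 18, 23 days — each gap is 5 larger than the previous one.
Next gap: 28 days. January 23, 2022 + 28 days = February 20, 2022.
Next gap: 33 days. February 20, 2022 + 33 days = March 25, 2022.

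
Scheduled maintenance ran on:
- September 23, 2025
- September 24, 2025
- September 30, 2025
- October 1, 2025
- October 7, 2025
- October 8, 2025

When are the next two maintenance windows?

The gap pattern 1, 6, 1, 6, 1 repeats every 2 events.
These are the Tuesdays and Wednesdays of each week.
The following Tuesday is October 14, 2025.
The following Wednesday is October 15, 2025.

October 14, 2025; October 15, 2025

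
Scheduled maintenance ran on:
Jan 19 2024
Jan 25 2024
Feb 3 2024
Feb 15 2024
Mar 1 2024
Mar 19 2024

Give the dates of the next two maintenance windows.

Apr 9 2024, May 3 2024

The spacing grows by 3 each time: 6, 9, 12, 15, 18 days.
Next gap: 21 days. Mar 19 2024 + 21 days = Apr 9 2024.
Next gap: 24 days. Apr 9 2024 + 24 days = May 3 2024.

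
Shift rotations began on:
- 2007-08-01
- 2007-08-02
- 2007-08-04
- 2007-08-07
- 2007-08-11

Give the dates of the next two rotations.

2007-08-16, 2007-08-22

Gaps: 1, 2, 3, 4 days — each gap is 1 larger than the previous one.
Next gap: 5 days. 2007-08-11 + 5 days = 2007-08-16.
Next gap: 6 days. 2007-08-16 + 6 days = 2007-08-22.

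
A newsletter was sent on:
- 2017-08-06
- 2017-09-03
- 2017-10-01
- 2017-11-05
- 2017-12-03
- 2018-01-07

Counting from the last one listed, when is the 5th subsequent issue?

2018-06-03

These are Sundays at 28- or 35-day spacing (28, 28, 35, 28, 35).
The pattern: 1st Sunday of the month.
1st Sunday of February 2018: 2018-02-04.
1st Sunday of March 2018: 2018-03-04.
April 2018 — 1st Sunday is 2018-04-01.
1st Sunday of May 2018: 2018-05-06.
1st Sunday of June 2018: 2018-06-03.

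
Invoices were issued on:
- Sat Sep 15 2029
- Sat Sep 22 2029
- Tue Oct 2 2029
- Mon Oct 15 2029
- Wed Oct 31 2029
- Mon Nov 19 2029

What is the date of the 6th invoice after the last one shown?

Wed May 15 2030

Intervals are 7, 10, 13, 16, 19 days — an arithmetic progression with common difference 3.
Next gap: 22 days. Mon Nov 19 2029 + 22 days = Tue Dec 11 2029.
Next gap: 25 days. Tue Dec 11 2029 + 25 days = Sat Jan 5 2030.
Next gap: 28 days. Sat Jan 5 2030 + 28 days = Sat Feb 2 2030.
Next gap: 31 days. Sat Feb 2 2030 + 31 days = Tue Mar 5 2030.
Next gap: 34 days. Tue Mar 5 2030 + 34 days = Mon Apr 8 2030.
Next gap: 37 days. Mon Apr 8 2030 + 37 days = Wed May 15 2030.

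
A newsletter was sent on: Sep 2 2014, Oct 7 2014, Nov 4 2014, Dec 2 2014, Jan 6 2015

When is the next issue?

Feb 3 2015

All dates are Tuesdays, 35, 28, 28, 35 days apart.
Specifically, the 1st Tuesday of each month.
February 2015 — 1st Tuesday is Feb 3 2015.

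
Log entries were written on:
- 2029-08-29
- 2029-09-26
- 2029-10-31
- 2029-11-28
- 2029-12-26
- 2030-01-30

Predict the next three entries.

All Wednesdays; the gaps (28, 35, 28, 28, 35) vary with month length.
This is the last Wednesday of each month.
Last Wednesday of February 2030: 2030-02-27.
Last Wednesday of March 2030: 2030-03-27.
Last Wednesday of April 2030: 2030-04-24.

2030-02-27, 2030-03-27, 2030-04-24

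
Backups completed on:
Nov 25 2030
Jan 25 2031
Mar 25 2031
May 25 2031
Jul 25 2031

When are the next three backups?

Sep 25 2031, Nov 25 2031, Jan 25 2032

Gaps: 61, 59, 61, 61 days — not constant. Every event is on the 25th of the month.
Pattern: the 25th of every 2 months.
Next: September 2031 → Sep 25 2031.
Next: November 2031 → Nov 25 2031.
Next: January 2032 → Jan 25 2032.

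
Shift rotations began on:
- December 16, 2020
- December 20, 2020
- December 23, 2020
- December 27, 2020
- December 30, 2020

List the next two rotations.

Every event lands on a Wednesday or Sunday (gaps cycle 4, 3, 4, 3).
So the schedule is: every Wednesday and Sunday.
The following Sunday is January 3, 2021.
The following Wednesday is January 6, 2021.

January 3, 2021; January 6, 2021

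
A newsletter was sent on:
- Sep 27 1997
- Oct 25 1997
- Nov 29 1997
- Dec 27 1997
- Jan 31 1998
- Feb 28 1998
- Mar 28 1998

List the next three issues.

Apr 25 1998, May 30 1998, Jun 27 1998

These are Saturdays with 28, 35, 28, 35, 28, 28-day gaps.
Each is the final Saturday of its month — Nov 29 1997 is past the 28th, so '4th Saturday' doesn't fit.
April 1998 ends with Saturday Apr 25 1998.
Last Saturday of May 1998: May 30 1998.
June 1998 ends with Saturday Jun 27 1998.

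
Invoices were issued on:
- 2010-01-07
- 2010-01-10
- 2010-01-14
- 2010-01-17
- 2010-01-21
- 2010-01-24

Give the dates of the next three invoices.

2010-01-28, 2010-01-31, 2010-02-04

Gaps: 3, 4, 3, 4, 3 days — not constant, but cyclic with period 2.
The events fall on every Thursday and Sunday.
The following Thursday is 2010-01-28.
Next Sunday: 2010-01-31.
Next Thursday: 2010-02-04.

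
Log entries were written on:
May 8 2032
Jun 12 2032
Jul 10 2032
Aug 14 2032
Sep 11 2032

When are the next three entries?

Oct 9 2032, Nov 13 2032, Dec 11 2032

These are Saturdays at 28- or 35-day spacing (35, 28, 35, 28).
The pattern: 2nd Saturday of the month.
October 2032 — 2nd Saturday is Oct 9 2032.
November 2032 — 2nd Saturday is Nov 13 2032.
2nd Saturday of December 2032: Dec 11 2032.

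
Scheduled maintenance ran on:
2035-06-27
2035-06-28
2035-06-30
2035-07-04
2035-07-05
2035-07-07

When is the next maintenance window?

Gaps: 1, 2, 4, 1, 2 days — not constant, but cyclic with period 3.
The events fall on every Wednesday, Thursday and Saturday.
The following Wednesday is 2035-07-11.

2035-07-11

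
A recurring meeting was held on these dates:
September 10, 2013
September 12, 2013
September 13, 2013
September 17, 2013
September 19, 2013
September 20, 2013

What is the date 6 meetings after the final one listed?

October 4, 2013

The gap pattern 2, 1, 4, 2, 1 repeats every 3 events.
These are the Tuesdays, Thursdays and Fridays of each week.
Next Tuesday: September 24, 2013.
The following Thursday is September 26, 2013.
Next Friday: September 27, 2013.
Next Tuesday: October 1, 2013.
The following Thursday is October 3, 2013.
The following Friday is October 4, 2013.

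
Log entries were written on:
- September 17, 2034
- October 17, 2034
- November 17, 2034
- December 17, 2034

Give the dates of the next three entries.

Gaps: 30, 31, 30 days — not constant. Every event is on the 17th of the month.
Pattern: the 17th of each month.
Next: January 2035 → January 17, 2035.
Next: February 2035 → February 17, 2035.
March 2035: March 17, 2035.

January 17, 2035; February 17, 2035; March 17, 2035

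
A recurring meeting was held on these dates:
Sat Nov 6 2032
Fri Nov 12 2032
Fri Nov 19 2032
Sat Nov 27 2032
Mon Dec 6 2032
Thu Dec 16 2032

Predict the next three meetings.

The spacing grows by 1 each time: 6, 7, 8, 9, 10 days.
Next gap: 11 days. Thu Dec 16 2032 + 11 days = Mon Dec 27 2032.
Next gap: 12 days. Mon Dec 27 2032 + 12 days = Sat Jan 8 2033.
Next gap: 13 days. Sat Jan 8 2033 + 13 days = Fri Jan 21 2033.

Mon Dec 27 2032, Sat Jan 8 2033, Fri Jan 21 2033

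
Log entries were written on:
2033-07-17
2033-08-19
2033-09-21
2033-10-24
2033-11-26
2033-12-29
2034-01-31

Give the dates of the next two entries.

2034-03-05, 2034-04-07

The spacing is 33, 33, 33, 33, 33, 33 days — always 33 days.
2034-01-31 + 33 days = 2034-03-05.
2034-03-05 + 33 days = 2034-04-07.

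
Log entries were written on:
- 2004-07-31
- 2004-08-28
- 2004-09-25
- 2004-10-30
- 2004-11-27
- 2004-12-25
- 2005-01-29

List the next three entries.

Every date is a Saturday; gaps 28, 28, 35, 28, 28, 35 days.
Each is the last Saturday of its month (at least one falls on the 29th or later, ruling out '4th Saturday').
February 2005 ends with Saturday 2005-02-26.
Last Saturday of March 2005: 2005-03-26.
April 2005 ends with Saturday 2005-04-30.

2005-02-26, 2005-03-26, 2005-04-30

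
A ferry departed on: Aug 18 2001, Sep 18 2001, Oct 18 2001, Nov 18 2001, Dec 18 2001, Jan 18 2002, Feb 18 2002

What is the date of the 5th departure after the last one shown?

Each date is the 18th; the gaps (31, 30, 31, 30, 31, 31) track the month lengths.
The rule is the 18th of each month.
March 2002: Mar 18 2002.
April 2002: Apr 18 2002.
May 2002: May 18 2002.
June 2002: Jun 18 2002.
Next: July 2002 → Jul 18 2002.

Jul 18 2002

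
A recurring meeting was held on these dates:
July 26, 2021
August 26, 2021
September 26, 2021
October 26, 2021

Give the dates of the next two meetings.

The day-of-month is always 26 (31, 31, 30 days between events).
So this recurs on the 26th of each month.
November 2021: November 26, 2021.
December 2021: December 26, 2021.

November 26, 2021; December 26, 2021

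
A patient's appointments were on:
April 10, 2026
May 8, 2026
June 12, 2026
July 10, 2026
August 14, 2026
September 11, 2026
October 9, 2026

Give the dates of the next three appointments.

November 13, 2026; December 11, 2026; January 8, 2027

All dates are Fridays, 28, 35, 28, 35, 28, 28 days apart.
Specifically, the 2nd Friday of each month.
2nd Friday of November 2026: November 13, 2026.
December 2026 — 2nd Friday is December 11, 2026.
January 2027 — 2nd Friday is January 8, 2027.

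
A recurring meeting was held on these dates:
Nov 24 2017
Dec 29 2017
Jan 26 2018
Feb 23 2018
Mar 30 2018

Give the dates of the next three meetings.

Apr 27 2018, May 25 2018, Jun 29 2018

All Fridays; the gaps (35, 28, 28, 35) vary with month length.
This is the last Friday of each month.
Last Friday of April 2018: Apr 27 2018.
May 2018 ends with Friday May 25 2018.
June 2018 ends with Friday Jun 29 2018.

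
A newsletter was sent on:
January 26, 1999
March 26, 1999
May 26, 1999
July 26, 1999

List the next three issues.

September 26, 1999; November 26, 1999; January 26, 2000

Gaps: 59, 61, 61 days — not constant. Every event is on the 26th of the month.
Pattern: the 26th of every 2 months.
Next: September 1999 → September 26, 1999.
November 1999: November 26, 1999.
Next: January 2000 → January 26, 2000.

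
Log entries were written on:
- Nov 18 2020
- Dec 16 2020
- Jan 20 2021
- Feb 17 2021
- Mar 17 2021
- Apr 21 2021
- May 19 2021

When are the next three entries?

These are Wednesdays at 28- or 35-day spacing (28, 35, 28, 28, 35, 28).
The pattern: 3rd Wednesday of the month.
3rd Wednesday of June 2021: Jun 16 2021.
July 2021 — 3rd Wednesday is Jul 21 2021.
August 2021 — 3rd Wednesday is Aug 18 2021.

Jun 16 2021, Jul 21 2021, Aug 18 2021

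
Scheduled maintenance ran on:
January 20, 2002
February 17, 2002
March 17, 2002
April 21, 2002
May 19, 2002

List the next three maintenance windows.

June 16, 2002; July 21, 2002; August 18, 2002

All dates are Sundays, 28, 28, 35, 28 days apart.
Specifically, the 3rd Sunday of each month.
3rd Sunday of June 2002: June 16, 2002.
3rd Sunday of July 2002: July 21, 2002.
3rd Sunday of August 2002: August 18, 2002.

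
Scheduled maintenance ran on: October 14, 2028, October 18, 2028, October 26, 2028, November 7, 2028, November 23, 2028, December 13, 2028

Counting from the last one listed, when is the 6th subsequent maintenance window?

The spacing grows by 4 each time: 4, 8, 12, 16, 20 days.
Next gap: 24 days. December 13, 2028 + 24 days = January 6, 2029.
Next gap: 28 days. January 6, 2029 + 28 days = February 3, 2029.
Next gap: 32 days. February 3, 2029 + 32 days = March 7, 2029.
Next gap: 36 days. March 7, 2029 + 36 days = April 12, 2029.
Next gap: 40 days. April 12, 2029 + 40 days = May 22, 2029.
Next gap: 44 days. May 22, 2029 + 44 days = July 5, 2029.

July 5, 2029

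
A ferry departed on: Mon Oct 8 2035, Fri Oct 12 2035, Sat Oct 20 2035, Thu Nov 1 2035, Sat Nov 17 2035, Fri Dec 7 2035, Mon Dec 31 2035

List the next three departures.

Mon Jan 28 2036, Fri Feb 29 2036, Sat Apr 5 2036

Gaps: 4, 8, 12, 16, 20, 24 days — each gap is 4 larger than the previous one.
Next gap: 28 days. Mon Dec 31 2035 + 28 days = Mon Jan 28 2036.
Next gap: 32 days. Mon Jan 28 2036 + 32 days = Fri Feb 29 2036.
Next gap: 36 days. Fri Feb 29 2036 + 36 days = Sat Apr 5 2036.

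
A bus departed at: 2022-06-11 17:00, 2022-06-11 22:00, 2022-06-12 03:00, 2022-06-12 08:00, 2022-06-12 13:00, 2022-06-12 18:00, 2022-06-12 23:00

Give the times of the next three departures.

2022-06-13 04:00, 2022-06-13 09:00, 2022-06-13 14:00

The interval is a steady 5 hours (5, 5, 5, 5, 5, 5).
2022-06-12 23:00 + 5 h = 2022-06-13 04:00.
2022-06-13 04:00 + 5 h = 2022-06-13 09:00.
2022-06-13 09:00 + 5 h = 2022-06-13 14:00.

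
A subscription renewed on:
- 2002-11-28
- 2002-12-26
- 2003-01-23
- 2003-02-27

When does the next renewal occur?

These are Thursdays at 28- or 35-day spacing (28, 28, 35).
The pattern: 4th Thursday of the month.
4th Thursday of March 2003: 2003-03-27.

2003-03-27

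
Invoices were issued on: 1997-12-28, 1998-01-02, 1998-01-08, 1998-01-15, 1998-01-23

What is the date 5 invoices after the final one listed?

The spacing grows by 1 each time: 5, 6, 7, 8 days.
Next gap: 9 days. 1998-01-23 + 9 days = 1998-02-01.
Next gap: 10 days. 1998-02-01 + 10 days = 1998-02-11.
Next gap: 11 days. 1998-02-11 + 11 days = 1998-02-22.
Next gap: 12 days. 1998-02-22 + 12 days = 1998-03-06.
Next gap: 13 days. 1998-03-06 + 13 days = 1998-03-19.

1998-03-19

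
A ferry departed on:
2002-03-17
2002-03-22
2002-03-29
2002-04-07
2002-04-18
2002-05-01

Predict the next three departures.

2002-05-16, 2002-06-02, 2002-06-21

Gaps: 5, 7, 9, 11, 13 days — each gap is 2 larger than the previous one.
Next gap: 15 days. 2002-05-01 + 15 days = 2002-05-16.
Next gap: 17 days. 2002-05-16 + 17 days = 2002-06-02.
Next gap: 19 days. 2002-06-02 + 19 days = 2002-06-21.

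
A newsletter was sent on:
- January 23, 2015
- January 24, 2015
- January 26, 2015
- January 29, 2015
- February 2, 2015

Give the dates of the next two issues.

Intervals are 1, 2, 3, 4 days — an arithmetic progression with common difference 1.
Next gap: 5 days. February 2, 2015 + 5 days = February 7, 2015.
Next gap: 6 days. February 7, 2015 + 6 days = February 13, 2015.

February 7, 2015; February 13, 2015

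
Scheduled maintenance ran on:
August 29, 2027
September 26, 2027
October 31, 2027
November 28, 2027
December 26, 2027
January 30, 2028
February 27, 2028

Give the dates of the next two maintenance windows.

These are Sundays with 28, 35, 28, 28, 35, 28-day gaps.
Each is the final Sunday of its month — August 29, 2027 is past the 28th, so '4th Sunday' doesn't fit.
March 2028 ends with Sunday March 26, 2028.
Last Sunday of April 2028: April 30, 2028.

March 26, 2028; April 30, 2028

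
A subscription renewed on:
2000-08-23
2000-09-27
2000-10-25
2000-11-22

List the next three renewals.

All dates are Wednesdays, 35, 28, 28 days apart.
Specifically, the 4th Wednesday of each month.
4th Wednesday of December 2000: 2000-12-27.
January 2001 — 4th Wednesday is 2001-01-24.
4th Wednesday of February 2001: 2001-02-28.

2000-12-27, 2001-01-24, 2001-02-28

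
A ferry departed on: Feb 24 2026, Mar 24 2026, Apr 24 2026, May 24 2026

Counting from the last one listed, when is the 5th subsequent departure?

Oct 24 2026

Gaps: 28, 31, 30 days — not constant. Every event is on the 24th of the month.
Pattern: the 24th of each month.
Next: June 2026 → Jun 24 2026.
Next: July 2026 → Jul 24 2026.
August 2026: Aug 24 2026.
Next: September 2026 → Sep 24 2026.
Next: October 2026 → Oct 24 2026.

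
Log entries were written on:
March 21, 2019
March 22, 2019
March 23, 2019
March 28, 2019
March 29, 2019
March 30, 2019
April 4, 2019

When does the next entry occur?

April 5, 2019

Gaps: 1, 1, 5, 1, 1, 5 days — not constant, but cyclic with period 3.
The events fall on every Thursday, Friday and Saturday.
The following Friday is April 5, 2019.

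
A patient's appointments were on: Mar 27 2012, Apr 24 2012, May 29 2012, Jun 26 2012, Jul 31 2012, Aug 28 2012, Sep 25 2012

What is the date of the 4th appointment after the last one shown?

All Tuesdays; the gaps (28, 35, 28, 35, 28, 28) vary with month length.
This is the last Tuesday of each month.
October 2012 ends with Tuesday Oct 30 2012.
November 2012 ends with Tuesday Nov 27 2012.
December 2012 ends with Tuesday Dec 25 2012.
Last Tuesday of January 2013: Jan 29 2013.

Jan 29 2013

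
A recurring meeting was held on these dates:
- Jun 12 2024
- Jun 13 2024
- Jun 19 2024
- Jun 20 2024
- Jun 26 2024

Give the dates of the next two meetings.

Jun 27 2024, Jul 3 2024

Gaps: 1, 6, 1, 6 days — not constant, but cyclic with period 2.
The events fall on every Wednesday and Thursday.
The following Thursday is Jun 27 2024.
The following Wednesday is Jul 3 2024.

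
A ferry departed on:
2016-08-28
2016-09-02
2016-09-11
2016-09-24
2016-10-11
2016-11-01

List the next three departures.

Intervals are 5, 9, 13, 17, 21 days — an arithmetic progression with common difference 4.
Next gap: 25 days. 2016-11-01 + 25 days = 2016-11-26.
Next gap: 29 days. 2016-11-26 + 29 days = 2016-12-25.
Next gap: 33 days. 2016-12-25 + 33 days = 2017-01-27.

2016-11-26, 2016-12-25, 2017-01-27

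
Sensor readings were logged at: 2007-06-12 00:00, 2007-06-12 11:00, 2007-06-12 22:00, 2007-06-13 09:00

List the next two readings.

The interval is a steady 11 hours (11, 11, 11).
2007-06-13 09:00 + 11 h = 2007-06-13 20:00.
2007-06-13 20:00 + 11 h = 2007-06-14 07:00.

2007-06-13 20:00, 2007-06-14 07:00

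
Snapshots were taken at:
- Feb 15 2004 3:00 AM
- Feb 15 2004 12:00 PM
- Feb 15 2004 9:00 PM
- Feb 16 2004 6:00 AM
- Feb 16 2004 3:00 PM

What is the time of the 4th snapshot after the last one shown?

The interval is a steady 9 hours (9, 9, 9, 9).
Feb 16 2004 3:00 PM + 9 h = Feb 17 2004 12:00 AM.
Feb 17 2004 12:00 AM + 9 h = Feb 17 2004 9:00 AM.
Feb 17 2004 9:00 AM + 9 h = Feb 17 2004 6:00 PM.
Feb 17 2004 6:00 PM + 9 h = Feb 18 2004 3:00 AM.

Feb 18 2004 3:00 AM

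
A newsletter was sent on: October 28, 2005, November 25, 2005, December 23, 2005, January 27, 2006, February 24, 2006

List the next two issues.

These are Fridays at 28- or 35-day spacing (28, 28, 35, 28).
The pattern: 4th Friday of the month.
4th Friday of March 2006: March 24, 2006.
April 2006 — 4th Friday is April 28, 2006.

March 24, 2006; April 28, 2006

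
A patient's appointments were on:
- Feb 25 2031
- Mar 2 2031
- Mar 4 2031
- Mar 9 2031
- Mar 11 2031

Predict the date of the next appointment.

Gaps: 5, 2, 5, 2 days — not constant, but cyclic with period 2.
The events fall on every Tuesday and Sunday.
The following Sunday is Mar 16 2031.

Mar 16 2031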